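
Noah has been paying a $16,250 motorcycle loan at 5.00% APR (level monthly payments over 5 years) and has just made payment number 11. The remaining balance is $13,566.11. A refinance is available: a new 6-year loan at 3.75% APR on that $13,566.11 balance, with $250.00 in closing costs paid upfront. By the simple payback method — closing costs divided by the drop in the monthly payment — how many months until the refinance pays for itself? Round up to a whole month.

3 months

Current payment = 16,250 × 5%/12 / (1 − (1+0.0041667)^−60) = $306.66.
Refinanced payment = 13,566.11 × 0.0031250 / (1 − (1+0.0031250)^−72) = $210.70.
Monthly savings = $306.66 − $210.70 = $95.96.
Break-even = $250.00 / $95.96 = 2.61 → 3 months.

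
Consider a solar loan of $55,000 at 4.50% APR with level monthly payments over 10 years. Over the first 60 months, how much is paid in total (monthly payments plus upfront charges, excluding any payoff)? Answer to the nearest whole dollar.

$34,201

Monthly rate = 4.5%/12 = 0.0037500; payment = 55,000 × 0.0037500 / (1 − (1+0.0037500)^−120) = $570.01.
Total outlay = 60 × $570.01 = $34,200.60.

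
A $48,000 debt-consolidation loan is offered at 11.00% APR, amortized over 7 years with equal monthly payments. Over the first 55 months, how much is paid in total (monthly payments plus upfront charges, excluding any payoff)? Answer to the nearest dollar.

$45,203

At 11.00% the monthly rate is 0.0091667, so the payment is 48,000 × 0.0091667 / (1 − 1.0091667^−84) = $821.88.
Total outlay = 55 × $821.88 = $45,203.40.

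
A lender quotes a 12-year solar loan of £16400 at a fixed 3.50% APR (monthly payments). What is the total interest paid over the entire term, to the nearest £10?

£3,710

At 3.50% the monthly rate is 0.0029167, so the payment is 16,400 × 0.0029167 / (1 − 1.0029167^−144) = £139.64.
Total paid = 144 × £139.64 = £20,108.16; interest = £20,108.16 − £16,400 = £3,708.16.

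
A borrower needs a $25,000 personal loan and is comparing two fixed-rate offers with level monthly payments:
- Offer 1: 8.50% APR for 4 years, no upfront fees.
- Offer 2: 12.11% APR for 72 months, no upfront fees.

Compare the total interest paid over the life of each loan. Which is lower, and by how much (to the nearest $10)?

Offer 1 by $5,720

Offer 1: monthly rate = 8.5%/12 = 0.0070833; payment = 25,000 × 0.0070833 / (1 − (1+0.0070833)^−48) = $616.21.
Total interest on Offer 1 = 48 × $616.21 − $25,000 = $4,578.08.
Offer 2: monthly rate = 12.11%/12 = 0.0100917; payment = 25,000 × 0.0100917 / (1 − (1+0.0100917)^−72) = $490.19.
Total interest on Offer 2 = 72 × $490.19 − $25,000 = $10,293.68.
Offer 1 is lower by $5,715.60.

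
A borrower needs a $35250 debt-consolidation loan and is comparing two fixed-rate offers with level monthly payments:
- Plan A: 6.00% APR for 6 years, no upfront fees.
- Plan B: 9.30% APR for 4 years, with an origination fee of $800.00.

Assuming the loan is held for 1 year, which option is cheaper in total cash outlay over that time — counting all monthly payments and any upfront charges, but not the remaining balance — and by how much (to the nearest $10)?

Plan A: monthly rate = 6%/12 = 0.0050000; payment = 35,250 × 0.0050000 / (1 − (1+0.0050000)^−72) = $584.19.
Plan B: at 9.30% the monthly rate is 0.0077500, so the payment is 35,250 × 0.0077500 / (1 − 1.0077500^−48) = $882.23.
Over 12 months: Plan A costs 12 × $584.19 = $7,010.28; Plan B costs 12 × $882.23 + $800.00 = $11,386.76.
Plan A is cheaper by $11,386.76 − $7,010.28 = $4,376.48.

Plan A by $4,380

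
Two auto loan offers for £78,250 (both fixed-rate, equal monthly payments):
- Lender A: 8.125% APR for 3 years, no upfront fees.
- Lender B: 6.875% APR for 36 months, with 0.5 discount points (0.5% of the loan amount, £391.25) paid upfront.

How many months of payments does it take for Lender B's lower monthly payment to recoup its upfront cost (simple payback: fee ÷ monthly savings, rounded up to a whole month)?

9 months

Lender A: monthly rate = 8.125%/12 = 0.0067708; payment = 78,250 × 0.0067708 / (1 − (1+0.0067708)^−36) = £2,456.59.
Lender B: monthly rate = 6.875%/12 = 0.0057292; payment = 78,250 × 0.0057292 / (1 − (1+0.0057292)^−36) = £2,411.66.
Monthly savings = £2,456.59 − £2,411.66 = £44.93.
Break-even = £391.25 / £44.93 = 8.71 → 9 months.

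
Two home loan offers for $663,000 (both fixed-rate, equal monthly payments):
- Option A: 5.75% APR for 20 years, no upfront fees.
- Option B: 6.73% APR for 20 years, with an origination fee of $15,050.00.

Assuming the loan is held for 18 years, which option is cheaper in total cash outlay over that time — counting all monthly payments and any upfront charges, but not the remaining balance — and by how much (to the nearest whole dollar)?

Option A by $96,810

Option A: monthly rate = 5.75%/12 = 0.0047917; payment = 663,000 × 0.0047917 / (1 − (1+0.0047917)^−240) = $4,654.81.
Option B: monthly rate = 6.73%/12 = 0.0056083; payment = 663,000 × 0.0056083 / (1 − (1+0.0056083)^−240) = $5,033.33.
Over 216 months: Option A costs 216 × $4,654.81 = $1,005,438.96; Option B costs 216 × $5,033.33 + $15,050.00 = $1,102,249.28.
Option A is cheaper by $1,102,249.28 − $1,005,438.96 = $96,810.32.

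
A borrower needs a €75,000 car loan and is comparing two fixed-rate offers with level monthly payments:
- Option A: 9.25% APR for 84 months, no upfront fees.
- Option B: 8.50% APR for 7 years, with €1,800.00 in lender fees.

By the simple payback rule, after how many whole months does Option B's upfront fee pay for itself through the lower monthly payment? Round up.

Option A: monthly rate = 9.25%/12 = 0.0077083; payment = 75,000 × 0.0077083 / (1 − (1+0.0077083)^−84) = €1,216.22.
Option B: at 8.50% the monthly rate is 0.0070833, so the payment is 75,000 × 0.0070833 / (1 − 1.0070833^−84) = €1,187.74.
Monthly savings = €1,216.22 − €1,187.74 = €28.48.
Break-even = €1,800.00 / €28.48 = 63.20 → 64 months.

64 months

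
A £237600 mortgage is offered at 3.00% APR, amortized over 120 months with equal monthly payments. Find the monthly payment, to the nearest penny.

At 3.00% the monthly rate is 0.0025000, so the payment is 237,600 × 0.0025000 / (1 − 1.0025000^−120) = £2,294.28.

£2,294.28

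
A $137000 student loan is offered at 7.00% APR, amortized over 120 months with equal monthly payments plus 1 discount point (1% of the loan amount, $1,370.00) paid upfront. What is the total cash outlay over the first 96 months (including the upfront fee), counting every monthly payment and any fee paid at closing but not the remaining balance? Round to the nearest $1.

At 7.00% the monthly rate is 0.0058333, so the payment is 137,000 × 0.0058333 / (1 − 1.0058333^−120) = $1,590.69.
Total outlay = 96 × $1,590.69 + $1,370.00 = $154,076.24.

$154,076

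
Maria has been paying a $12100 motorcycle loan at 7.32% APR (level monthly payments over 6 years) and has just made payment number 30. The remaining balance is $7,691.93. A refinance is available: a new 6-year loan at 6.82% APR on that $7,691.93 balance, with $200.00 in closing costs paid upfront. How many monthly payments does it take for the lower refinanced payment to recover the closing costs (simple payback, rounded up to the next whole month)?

3 months

Current payment = 12,100 × 7.32%/12 / (1 − (1+0.0061000)^−72) = $208.16.
Refinanced payment = 7,691.93 × 0.0056833 / (1 − (1+0.0056833)^−72) = $130.48.
Monthly savings = $208.16 − $130.48 = $77.68.
Break-even = $200.00 / $77.68 = 2.57 → 3 months.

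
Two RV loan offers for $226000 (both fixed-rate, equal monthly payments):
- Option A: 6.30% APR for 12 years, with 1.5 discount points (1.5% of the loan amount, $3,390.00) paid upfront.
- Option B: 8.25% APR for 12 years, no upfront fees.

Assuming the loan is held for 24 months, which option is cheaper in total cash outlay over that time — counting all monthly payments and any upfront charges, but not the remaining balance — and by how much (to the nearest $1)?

Option A by $2,292

Option A: at 6.30% the monthly rate is 0.0052500, so the payment is 226,000 × 0.0052500 / (1 − 1.0052500^−144) = $2,240.67.
Option B: monthly rate = 8.25%/12 = 0.0068750; payment = 226,000 × 0.0068750 / (1 − (1+0.0068750)^−144) = $2,477.43.
Over 24 months: Option A costs 24 × $2,240.67 + $3,390.00 = $57,166.08; Option B costs 24 × $2,477.43 = $59,458.32.
Option A is cheaper by $59,458.32 − $57,166.08 = $2,292.24.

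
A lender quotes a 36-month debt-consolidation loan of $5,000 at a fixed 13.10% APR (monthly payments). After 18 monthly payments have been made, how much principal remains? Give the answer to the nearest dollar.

With monthly rate i = 13.1%/12 = 0.0109167, the balance after k of n payments is P · [(1+i)^n − (1+i)^k] / [(1+i)^n − 1].
(1+0.0109167)^36 = 1.47826686 and (1+0.0109167)^18 = 1.21583998, so the balance is 5,000 × (1.47826686 − 1.21583998) / (1.47826686 − 1) = $2,743.52.

$2,744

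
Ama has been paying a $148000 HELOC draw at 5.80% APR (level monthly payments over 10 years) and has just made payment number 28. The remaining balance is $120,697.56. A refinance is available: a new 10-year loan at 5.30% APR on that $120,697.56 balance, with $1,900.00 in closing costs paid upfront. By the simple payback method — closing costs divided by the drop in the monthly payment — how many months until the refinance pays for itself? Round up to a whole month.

6 months

Current payment = 148,000 × 5.8%/12 / (1 − (1+0.0048333)^−120) = $1,628.28.
Refinanced payment = 120,697.56 × 0.0044167 / (1 − (1+0.0044167)^−120) = $1,297.96.
Monthly savings = $1,628.28 − $1,297.96 = $330.32.
Break-even = $1,900.00 / $330.32 = 5.75 → 6 months.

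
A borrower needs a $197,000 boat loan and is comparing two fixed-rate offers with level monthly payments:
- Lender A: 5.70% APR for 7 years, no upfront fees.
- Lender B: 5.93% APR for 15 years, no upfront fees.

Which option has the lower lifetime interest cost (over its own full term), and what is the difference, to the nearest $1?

Lender A by $58,523

Lender A: monthly rate = 5.7%/12 = 0.0047500; payment = 197,000 × 0.0047500 / (1 − (1+0.0047500)^−84) = $2,849.64.
Total interest on Lender A = 84 × $2,849.64 − $197,000 = $42,369.76.
Lender B: at 5.93% the monthly rate is 0.0049417, so the payment is 197,000 × 0.0049417 / (1 − 1.0049417^−180) = $1,654.96.
Total interest on Lender B = 180 × $1,654.96 − $197,000 = $100,892.80.
Lender A is lower by $58,523.04.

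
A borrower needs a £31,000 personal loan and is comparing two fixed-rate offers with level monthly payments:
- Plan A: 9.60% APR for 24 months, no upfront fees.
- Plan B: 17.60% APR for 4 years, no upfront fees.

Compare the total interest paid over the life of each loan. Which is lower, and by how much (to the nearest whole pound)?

Plan A: at 9.60% the monthly rate is 0.0080000, so the payment is 31,000 × 0.0080000 / (1 − 1.0080000^−24) = £1,424.78.
Total interest on Plan A = 24 × £1,424.78 − £31,000 = £3,194.72.
Plan B: at 17.60% the monthly rate is 0.0146667, so the payment is 31,000 × 0.0146667 / (1 − 1.0146667^−48) = £904.16.
Total interest on Plan B = 48 × £904.16 − £31,000 = £12,399.68.
Plan A is lower by £9,204.96.

Plan A by £9,205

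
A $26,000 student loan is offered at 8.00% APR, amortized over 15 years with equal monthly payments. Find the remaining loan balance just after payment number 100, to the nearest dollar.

$15,367

With monthly rate i = 8%/12 = 0.0066667, the balance after k of n payments is P · [(1+i)^n − (1+i)^k] / [(1+i)^n − 1].
(1+0.0066667)^180 = 3.30692148 and (1+0.0066667)^100 = 1.94342965, so the balance is 26,000 × (3.30692148 − 1.94342965) / (3.30692148 − 1) = $15,367.14.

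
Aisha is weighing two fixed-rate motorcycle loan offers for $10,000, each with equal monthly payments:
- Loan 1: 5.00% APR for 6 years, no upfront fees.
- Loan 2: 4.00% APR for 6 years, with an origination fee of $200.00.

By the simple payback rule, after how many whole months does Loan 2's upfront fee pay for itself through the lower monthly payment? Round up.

44 months

Loan 1: monthly rate = 5%/12 = 0.0041667; payment = 10,000 × 0.0041667 / (1 − (1+0.0041667)^−72) = $161.05.
Loan 2: monthly rate = 4%/12 = 0.0033333; payment = 10,000 × 0.0033333 / (1 − (1+0.0033333)^−72) = $156.45.
Monthly savings = $161.05 − $156.45 = $4.60.
Break-even = $200.00 / $4.60 = 43.48 → 44 months.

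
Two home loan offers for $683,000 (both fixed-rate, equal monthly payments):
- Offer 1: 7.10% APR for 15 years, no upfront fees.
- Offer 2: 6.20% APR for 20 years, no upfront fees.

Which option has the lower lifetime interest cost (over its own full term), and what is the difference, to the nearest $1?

Offer 1 by $81,461

Offer 1: at 7.10% the monthly rate is 0.0059167, so the payment is 683,000 × 0.0059167 / (1 − 1.0059167^−180) = $6,177.25.
Total interest on Offer 1 = 180 × $6,177.25 − $683,000 = $428,905.00.
Offer 2: monthly rate = 6.2%/12 = 0.0051667; payment = 683,000 × 0.0051667 / (1 − (1+0.0051667)^−240) = $4,972.36.
Total interest on Offer 2 = 240 × $4,972.36 − $683,000 = $510,366.40.
Offer 1 is lower by $81,461.40.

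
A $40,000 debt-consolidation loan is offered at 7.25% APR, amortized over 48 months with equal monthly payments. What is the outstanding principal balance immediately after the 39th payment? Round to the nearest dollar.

$8,406

With monthly rate i = 7.25%/12 = 0.0060417, the balance after k of n payments is P · [(1+i)^n − (1+i)^k] / [(1+i)^n − 1].
(1+0.0060417)^48 = 1.33526192 and (1+0.0060417)^39 = 1.26480261, so the balance is 40,000 × (1.33526192 − 1.26480261) / (1.33526192 − 1) = $8,406.48.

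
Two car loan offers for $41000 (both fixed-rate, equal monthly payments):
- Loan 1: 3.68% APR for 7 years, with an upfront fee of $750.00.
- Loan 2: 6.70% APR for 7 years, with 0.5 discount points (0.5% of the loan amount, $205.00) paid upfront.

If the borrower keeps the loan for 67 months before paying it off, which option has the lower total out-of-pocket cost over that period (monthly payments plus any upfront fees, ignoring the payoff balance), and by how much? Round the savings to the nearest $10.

Loan 1: monthly rate = 3.68%/12 = 0.0030667; payment = 41,000 × 0.0030667 / (1 − (1+0.0030667)^−84) = $554.40.
Loan 2: monthly rate = 6.7%/12 = 0.0055833; payment = 41,000 × 0.0055833 / (1 − (1+0.0055833)^−84) = $612.80.
Over 67 months: Loan 1 costs 67 × $554.40 + $750.00 = $37,894.80; Loan 2 costs 67 × $612.80 + $205.00 = $41,262.60.
Loan 1 is cheaper by $41,262.60 − $37,894.80 = $3,367.80.

Loan 1 by $3,370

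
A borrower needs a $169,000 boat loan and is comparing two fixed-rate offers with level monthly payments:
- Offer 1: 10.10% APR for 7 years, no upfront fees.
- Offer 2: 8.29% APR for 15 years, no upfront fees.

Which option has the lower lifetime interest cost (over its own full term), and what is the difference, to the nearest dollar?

Offer 1 by $59,420

Offer 1: at 10.10% the monthly rate is 0.0084167, so the payment is 169,000 × 0.0084167 / (1 − 1.0084167^−84) = $2,814.34.
Total interest on Offer 1 = 84 × $2,814.34 − $169,000 = $67,404.56.
Offer 2: monthly rate = 8.29%/12 = 0.0069083; payment = 169,000 × 0.0069083 / (1 − (1+0.0069083)^−180) = $1,643.47.
Total interest on Offer 2 = 180 × $1,643.47 − $169,000 = $126,824.60.
Offer 1 is lower by $59,420.04.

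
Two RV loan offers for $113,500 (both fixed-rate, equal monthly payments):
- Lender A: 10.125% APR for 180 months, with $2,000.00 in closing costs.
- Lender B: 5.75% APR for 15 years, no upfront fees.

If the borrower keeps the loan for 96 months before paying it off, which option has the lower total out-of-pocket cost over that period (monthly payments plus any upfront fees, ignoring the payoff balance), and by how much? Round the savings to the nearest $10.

Lender B by $29,440

Lender A: at 10.125% the monthly rate is 0.0084375, so the payment is 113,500 × 0.0084375 / (1 − 1.0084375^−180) = $1,228.37.
Lender B: monthly rate = 5.75%/12 = 0.0047917; payment = 113,500 × 0.0047917 / (1 − (1+0.0047917)^−180) = $942.52.
Over 96 months: Lender A costs 96 × $1,228.37 + $2,000.00 = $119,923.52; Lender B costs 96 × $942.52 = $90,481.92.
Lender B is cheaper by $119,923.52 − $90,481.92 = $29,441.60.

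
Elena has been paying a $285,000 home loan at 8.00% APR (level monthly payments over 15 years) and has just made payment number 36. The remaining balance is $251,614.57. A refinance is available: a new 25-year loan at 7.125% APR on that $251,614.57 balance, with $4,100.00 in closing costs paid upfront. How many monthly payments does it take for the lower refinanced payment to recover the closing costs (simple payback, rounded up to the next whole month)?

5 months

Current payment = 285,000 × 8%/12 / (1 − (1+0.0066667)^−180) = $2,723.61.
Refinanced payment = 251,614.57 × 0.0059375 / (1 − (1+0.0059375)^−300) = $1,798.47.
Monthly savings = $2,723.61 − $1,798.47 = $925.14.
Break-even = $4,100.00 / $925.14 = 4.43 → 5 months.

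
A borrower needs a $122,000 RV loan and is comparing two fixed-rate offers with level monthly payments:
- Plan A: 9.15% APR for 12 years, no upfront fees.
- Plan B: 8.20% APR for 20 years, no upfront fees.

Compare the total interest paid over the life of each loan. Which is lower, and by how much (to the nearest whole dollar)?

Plan A by $47,150

Plan A: at 9.15% the monthly rate is 0.0076250, so the payment is 122,000 × 0.0076250 / (1 − 1.0076250^−144) = $1,398.72.
Total interest on Plan A = 144 × $1,398.72 − $122,000 = $79,415.68.
Plan B: monthly rate = 8.2%/12 = 0.0068333; payment = 122,000 × 0.0068333 / (1 − (1+0.0068333)^−240) = $1,035.69.
Total interest on Plan B = 240 × $1,035.69 − $122,000 = $126,565.60.
Plan A is lower by $47,149.92.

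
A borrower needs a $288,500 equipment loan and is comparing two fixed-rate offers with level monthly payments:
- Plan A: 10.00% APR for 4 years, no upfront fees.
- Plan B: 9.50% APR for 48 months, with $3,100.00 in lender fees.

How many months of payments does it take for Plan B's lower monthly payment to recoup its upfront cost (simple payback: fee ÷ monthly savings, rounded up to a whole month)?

Plan A: at 10.00% the monthly rate is 0.0083333, so the payment is 288,500 × 0.0083333 / (1 − 1.0083333^−48) = $7,317.11.
Plan B: monthly rate = 9.5%/12 = 0.0079167; payment = 288,500 × 0.0079167 / (1 − (1+0.0079167)^−48) = $7,248.02.
Monthly savings = $7,317.11 − $7,248.02 = $69.09.
Break-even = $3,100.00 / $69.09 = 44.87 → 45 months.

45 months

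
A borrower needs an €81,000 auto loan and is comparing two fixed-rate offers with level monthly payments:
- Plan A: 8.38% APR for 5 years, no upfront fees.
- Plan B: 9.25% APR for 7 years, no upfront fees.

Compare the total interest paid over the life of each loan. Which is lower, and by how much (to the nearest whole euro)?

Plan A: monthly rate = 8.38%/12 = 0.0069833; payment = 81,000 × 0.0069833 / (1 − (1+0.0069833)^−60) = €1,657.16.
Total interest on Plan A = 60 × €1,657.16 − €81,000 = €18,429.60.
Plan B: monthly rate = 9.25%/12 = 0.0077083; payment = 81,000 × 0.0077083 / (1 − (1+0.0077083)^−84) = €1,313.52.
Total interest on Plan B = 84 × €1,313.52 − €81,000 = €29,335.68.
Plan A is lower by €10,906.08.

Plan A by €10,906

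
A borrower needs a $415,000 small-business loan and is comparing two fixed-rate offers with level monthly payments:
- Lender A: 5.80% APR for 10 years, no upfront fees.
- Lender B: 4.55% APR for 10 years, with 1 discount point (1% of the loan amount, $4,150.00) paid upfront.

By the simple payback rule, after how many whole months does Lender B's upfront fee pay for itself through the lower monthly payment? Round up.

Lender A: monthly rate = 5.8%/12 = 0.0048333; payment = 415,000 × 0.0048333 / (1 − (1+0.0048333)^−120) = $4,565.78.
Lender B: monthly rate = 4.55%/12 = 0.0037917; payment = 415,000 × 0.0037917 / (1 − (1+0.0037917)^−120) = $4,311.00.
Monthly savings = $4,565.78 − $4,311.00 = $254.78.
Break-even = $4,150.00 / $254.78 = 16.29 → 17 months.

17 months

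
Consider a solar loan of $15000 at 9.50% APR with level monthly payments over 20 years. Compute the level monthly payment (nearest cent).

$139.82

At 9.50% the monthly rate is 0.0079167, so the payment is 15,000 × 0.0079167 / (1 − 1.0079167^−240) = $139.82.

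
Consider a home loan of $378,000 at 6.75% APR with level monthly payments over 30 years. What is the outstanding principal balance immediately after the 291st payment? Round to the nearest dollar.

$139,882

With monthly rate i = 6.75%/12 = 0.0056250, the balance after k of n payments is P · [(1+i)^n − (1+i)^k] / [(1+i)^n − 1].
(1+0.0056250)^360 = 7.53324548 and (1+0.0056250)^291 = 5.11556821, so the balance is 378,000 × (7.53324548 − 5.11556821) / (7.53324548 − 1) = $139,881.78.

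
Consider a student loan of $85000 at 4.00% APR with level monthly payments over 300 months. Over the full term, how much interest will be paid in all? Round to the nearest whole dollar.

$49,598

At 4.00% the monthly rate is 0.0033333, so the payment is 85,000 × 0.0033333 / (1 − 1.0033333^−300) = $448.66.
Total paid = 300 × $448.66 = $134,598.00; interest = $134,598.00 − $85,000 = $49,598.00.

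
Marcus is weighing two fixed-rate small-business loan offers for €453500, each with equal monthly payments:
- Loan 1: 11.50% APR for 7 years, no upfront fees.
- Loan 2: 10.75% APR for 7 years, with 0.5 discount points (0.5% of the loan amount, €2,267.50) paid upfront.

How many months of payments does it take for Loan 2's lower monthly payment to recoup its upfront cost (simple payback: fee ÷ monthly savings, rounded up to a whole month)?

13 months

Loan 1: at 11.50% the monthly rate is 0.0095833, so the payment is 453,500 × 0.0095833 / (1 − 1.0095833^−84) = €7,884.76.
Loan 2: at 10.75% the monthly rate is 0.0089583, so the payment is 453,500 × 0.0089583 / (1 − 1.0089583^−84) = €7,705.54.
Monthly savings = €7,884.76 − €7,705.54 = €179.22.
Break-even = €2,267.50 / €179.22 = 12.65 → 13 months.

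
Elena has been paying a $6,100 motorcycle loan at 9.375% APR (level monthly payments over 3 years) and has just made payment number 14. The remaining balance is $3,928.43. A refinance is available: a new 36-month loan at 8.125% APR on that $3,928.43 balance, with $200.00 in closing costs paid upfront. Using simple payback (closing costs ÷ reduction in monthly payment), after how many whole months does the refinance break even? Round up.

3 months

Current payment = 6,100 × 9.375%/12 / (1 − (1+0.0078125)^−36) = $195.04.
Refinanced payment = 3,928.43 × 0.0067708 / (1 − (1+0.0067708)^−36) = $123.33.
Monthly savings = $195.04 − $123.33 = $71.71.
Break-even = $200.00 / $71.71 = 2.79 → 3 months.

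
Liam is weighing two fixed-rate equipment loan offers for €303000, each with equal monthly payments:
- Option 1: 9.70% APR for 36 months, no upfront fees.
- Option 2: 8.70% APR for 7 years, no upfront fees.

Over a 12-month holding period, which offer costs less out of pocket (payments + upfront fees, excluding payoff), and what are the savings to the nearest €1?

Option 1: monthly rate = 9.7%/12 = 0.0080833; payment = 303,000 × 0.0080833 / (1 − (1+0.0080833)^−36) = €9,734.34.
Option 2: monthly rate = 8.7%/12 = 0.0072500; payment = 303,000 × 0.0072500 / (1 − (1+0.0072500)^−84) = €4,828.99.
Over 12 months: Option 1 costs 12 × €9,734.34 = €116,812.08; Option 2 costs 12 × €4,828.99 = €57,947.88.
Option 2 is cheaper by €116,812.08 − €57,947.88 = €58,864.20.

Option 2 by €58,864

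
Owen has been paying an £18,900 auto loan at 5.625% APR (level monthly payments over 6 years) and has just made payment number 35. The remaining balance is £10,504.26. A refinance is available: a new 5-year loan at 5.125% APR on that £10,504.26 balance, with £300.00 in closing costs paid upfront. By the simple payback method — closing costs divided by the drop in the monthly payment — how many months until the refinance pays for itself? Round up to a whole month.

Current payment = 18,900 × 5.625%/12 / (1 − (1+0.0046875)^−72) = £309.89.
Refinanced payment = 10,504.26 × 0.0042708 / (1 − (1+0.0042708)^−60) = £198.83.
Monthly savings = £309.89 − £198.83 = £111.06.
Break-even = £300.00 / £111.06 = 2.70 → 3 months.

3 months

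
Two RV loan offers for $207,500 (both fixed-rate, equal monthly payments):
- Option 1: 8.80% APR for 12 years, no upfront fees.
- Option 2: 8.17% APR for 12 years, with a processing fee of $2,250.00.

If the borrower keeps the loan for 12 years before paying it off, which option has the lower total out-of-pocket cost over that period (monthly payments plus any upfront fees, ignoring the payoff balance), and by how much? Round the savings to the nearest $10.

Option 1: monthly rate = 8.8%/12 = 0.0073333; payment = 207,500 × 0.0073333 / (1 − (1+0.0073333)^−144) = $2,338.10.
Option 2: at 8.17% the monthly rate is 0.0068083, so the payment is 207,500 × 0.0068083 / (1 − 1.0068083^−144) = $2,265.48.
Over 144 months: Option 1 costs 144 × $2,338.10 = $336,686.40; Option 2 costs 144 × $2,265.48 + $2,250.00 = $328,479.12.
Option 2 is cheaper by $336,686.40 − $328,479.12 = $8,207.28.

Option 2 by $8,210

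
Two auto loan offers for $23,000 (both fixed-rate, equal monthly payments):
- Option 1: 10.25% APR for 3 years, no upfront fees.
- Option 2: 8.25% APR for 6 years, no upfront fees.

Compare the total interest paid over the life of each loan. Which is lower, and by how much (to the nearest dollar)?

Option 1: monthly rate = 10.25%/12 = 0.0085417; payment = 23,000 × 0.0085417 / (1 − (1+0.0085417)^−36) = $744.85.
Total interest on Option 1 = 36 × $744.85 − $23,000 = $3,814.60.
Option 2: monthly rate = 8.25%/12 = 0.0068750; payment = 23,000 × 0.0068750 / (1 − (1+0.0068750)^−72) = $406.08.
Total interest on Option 2 = 72 × $406.08 − $23,000 = $6,237.76.
Option 1 is lower by $2,423.16.

Option 1 by $2,423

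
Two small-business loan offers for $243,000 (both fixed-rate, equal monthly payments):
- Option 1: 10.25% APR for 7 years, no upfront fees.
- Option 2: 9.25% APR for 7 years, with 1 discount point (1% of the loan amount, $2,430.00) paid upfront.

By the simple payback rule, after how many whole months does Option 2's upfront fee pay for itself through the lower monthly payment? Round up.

20 months

Option 1: at 10.25% the monthly rate is 0.0085417, so the payment is 243,000 × 0.0085417 / (1 − 1.0085417^−84) = $4,065.55.
Option 2: monthly rate = 9.25%/12 = 0.0077083; payment = 243,000 × 0.0077083 / (1 − (1+0.0077083)^−84) = $3,940.55.
Monthly savings = $4,065.55 − $3,940.55 = $125.00.
Break-even = $2,430.00 / $125.00 = 19.44 → 20 months.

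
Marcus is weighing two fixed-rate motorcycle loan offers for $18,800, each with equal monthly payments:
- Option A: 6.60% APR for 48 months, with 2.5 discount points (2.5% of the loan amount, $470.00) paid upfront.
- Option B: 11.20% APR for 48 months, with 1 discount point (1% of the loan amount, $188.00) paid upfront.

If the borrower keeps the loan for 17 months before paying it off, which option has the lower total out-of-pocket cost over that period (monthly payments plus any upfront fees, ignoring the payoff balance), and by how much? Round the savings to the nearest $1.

Option A: monthly rate = 6.6%/12 = 0.0055000; payment = 18,800 × 0.0055000 / (1 − (1+0.0055000)^−48) = $446.71.
Option B: at 11.20% the monthly rate is 0.0093333, so the payment is 18,800 × 0.0093333 / (1 − 1.0093333^−48) = $487.72.
Over 17 months: Option A costs 17 × $446.71 + $470.00 = $8,064.07; Option B costs 17 × $487.72 + $188.00 = $8,479.24.
Option A is cheaper by $8,479.24 − $8,064.07 = $415.17.

Option A by $415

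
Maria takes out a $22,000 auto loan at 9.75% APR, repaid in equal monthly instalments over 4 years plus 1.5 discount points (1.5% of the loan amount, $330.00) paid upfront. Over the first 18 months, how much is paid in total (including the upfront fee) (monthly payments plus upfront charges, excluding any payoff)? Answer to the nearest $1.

$10,326

At 9.75% the monthly rate is 0.0081250, so the payment is 22,000 × 0.0081250 / (1 − 1.0081250^−48) = $555.34.
Total outlay = 18 × $555.34 + $330.00 = $10,326.12.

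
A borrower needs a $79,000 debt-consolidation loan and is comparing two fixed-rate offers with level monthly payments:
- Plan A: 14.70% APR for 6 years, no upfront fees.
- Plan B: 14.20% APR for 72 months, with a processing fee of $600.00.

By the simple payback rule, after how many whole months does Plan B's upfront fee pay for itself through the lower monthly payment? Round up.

Plan A: at 14.70% the monthly rate is 0.0122500, so the payment is 79,000 × 0.0122500 / (1 − 1.0122500^−72) = $1,657.61.
Plan B: at 14.20% the monthly rate is 0.0118333, so the payment is 79,000 × 0.0118333 / (1 − 1.0118333^−72) = $1,636.33.
Monthly savings = $1,657.61 − $1,636.33 = $21.28.
Break-even = $600.00 / $21.28 = 28.20 → 29 months.

29 months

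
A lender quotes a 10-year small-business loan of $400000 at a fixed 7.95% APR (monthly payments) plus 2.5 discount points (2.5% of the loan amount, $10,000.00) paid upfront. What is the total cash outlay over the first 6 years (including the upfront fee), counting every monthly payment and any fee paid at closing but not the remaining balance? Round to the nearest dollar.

At 7.95% the monthly rate is 0.0066250, so the payment is 400,000 × 0.0066250 / (1 − 1.0066250^−120) = $4,842.54.
Total outlay = 72 × $4,842.54 + $10,000.00 = $358,662.88.

$358,663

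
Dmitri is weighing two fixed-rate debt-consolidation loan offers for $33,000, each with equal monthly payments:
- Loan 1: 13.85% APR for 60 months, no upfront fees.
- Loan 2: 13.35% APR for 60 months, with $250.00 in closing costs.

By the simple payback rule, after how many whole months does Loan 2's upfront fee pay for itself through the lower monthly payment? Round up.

Loan 1: monthly rate = 13.85%/12 = 0.0115417; payment = 33,000 × 0.0115417 / (1 − (1+0.0115417)^−60) = $765.29.
Loan 2: at 13.35% the monthly rate is 0.0111250, so the payment is 33,000 × 0.0111250 / (1 − 1.0111250^−60) = $756.78.
Monthly savings = $765.29 − $756.78 = $8.51.
Break-even = $250.00 / $8.51 = 29.38 → 30 months.

30 months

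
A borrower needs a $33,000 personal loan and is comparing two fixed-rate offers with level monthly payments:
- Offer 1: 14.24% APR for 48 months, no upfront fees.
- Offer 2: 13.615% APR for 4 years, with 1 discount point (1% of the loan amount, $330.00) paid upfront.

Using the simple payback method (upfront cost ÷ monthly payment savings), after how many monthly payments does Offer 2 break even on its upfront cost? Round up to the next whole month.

32 months

Offer 1: at 14.24% the monthly rate is 0.0118667, so the payment is 33,000 × 0.0118667 / (1 − 1.0118667^−48) = $905.75.
Offer 2: at 13.615% the monthly rate is 0.0113458, so the payment is 33,000 × 0.0113458 / (1 − 1.0113458^−48) = $895.41.
Monthly savings = $905.75 − $895.41 = $10.34.
Break-even = $330.00 / $10.34 = 31.91 → 32 months.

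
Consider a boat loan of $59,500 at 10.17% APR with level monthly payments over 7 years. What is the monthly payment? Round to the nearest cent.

Monthly rate = 10.17%/12 = 0.0084750; payment = 59,500 × 0.0084750 / (1 − (1+0.0084750)^−84) = $993.00.

$993.00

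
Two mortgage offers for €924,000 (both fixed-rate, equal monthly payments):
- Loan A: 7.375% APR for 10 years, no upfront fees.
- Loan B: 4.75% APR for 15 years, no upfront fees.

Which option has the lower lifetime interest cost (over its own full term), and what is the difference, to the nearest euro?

Loan B by €15,253

Loan A: monthly rate = 7.375%/12 = 0.0061458; payment = 924,000 × 0.0061458 / (1 − (1+0.0061458)^−120) = €10,907.86.
Total interest on Loan A = 120 × €10,907.86 − €924,000 = €384,943.20.
Loan B: monthly rate = 4.75%/12 = 0.0039583; payment = 924,000 × 0.0039583 / (1 − (1+0.0039583)^−180) = €7,187.17.
Total interest on Loan B = 180 × €7,187.17 − €924,000 = €369,690.60.
Loan B is lower by €15,252.60.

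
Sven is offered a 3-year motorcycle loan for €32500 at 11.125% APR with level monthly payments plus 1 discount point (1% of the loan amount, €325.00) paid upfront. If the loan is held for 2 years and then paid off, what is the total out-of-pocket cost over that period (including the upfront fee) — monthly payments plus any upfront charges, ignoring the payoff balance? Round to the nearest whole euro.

€25,907

Monthly rate = 11.125%/12 = 0.0092708; payment = 32,500 × 0.0092708 / (1 − (1+0.0092708)^−36) = €1,065.93.
Total outlay = 24 × €1,065.93 + €325.00 = €25,907.32.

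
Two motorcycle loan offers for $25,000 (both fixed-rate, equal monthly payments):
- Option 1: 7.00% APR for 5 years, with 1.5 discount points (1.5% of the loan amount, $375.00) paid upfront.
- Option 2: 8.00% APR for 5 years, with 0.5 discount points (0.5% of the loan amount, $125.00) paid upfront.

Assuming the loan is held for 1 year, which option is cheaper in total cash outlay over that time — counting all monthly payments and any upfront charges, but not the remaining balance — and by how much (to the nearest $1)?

Option 2 by $107

Option 1: at 7.00% the monthly rate is 0.0058333, so the payment is 25,000 × 0.0058333 / (1 − 1.0058333^−60) = $495.03.
Option 2: monthly rate = 8%/12 = 0.0066667; payment = 25,000 × 0.0066667 / (1 − (1+0.0066667)^−60) = $506.91.
Over 12 months: Option 1 costs 12 × $495.03 + $375.00 = $6,315.36; Option 2 costs 12 × $506.91 + $125.00 = $6,207.92.
Option 2 is cheaper by $6,315.36 − $6,207.92 = $107.44.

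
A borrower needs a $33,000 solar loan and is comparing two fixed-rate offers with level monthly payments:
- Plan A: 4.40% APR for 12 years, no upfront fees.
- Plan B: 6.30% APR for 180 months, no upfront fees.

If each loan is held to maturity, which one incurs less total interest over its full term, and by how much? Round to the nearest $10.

Plan A by $8,560

Plan A: monthly rate = 4.4%/12 = 0.0036667; payment = 33,000 × 0.0036667 / (1 − (1+0.0036667)^−144) = $295.38.
Total interest on Plan A = 144 × $295.38 − $33,000 = $9,534.72.
Plan B: monthly rate = 6.3%/12 = 0.0052500; payment = 33,000 × 0.0052500 / (1 − (1+0.0052500)^−180) = $283.85.
Total interest on Plan B = 180 × $283.85 − $33,000 = $18,093.00.
Plan A is lower by $8,558.28.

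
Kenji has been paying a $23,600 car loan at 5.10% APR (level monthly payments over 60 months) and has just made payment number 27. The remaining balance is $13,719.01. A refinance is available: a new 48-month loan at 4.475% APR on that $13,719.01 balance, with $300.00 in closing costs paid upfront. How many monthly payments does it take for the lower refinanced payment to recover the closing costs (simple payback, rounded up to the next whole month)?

3 months

Current payment = 23,600 × 5.1%/12 / (1 − (1+0.0042500)^−60) = $446.44.
Refinanced payment = 13,719.01 × 0.0037292 / (1 − (1+0.0037292)^−48) = $312.69.
Monthly savings = $446.44 − $312.69 = $133.75.
Break-even = $300.00 / $133.75 = 2.24 → 3 months.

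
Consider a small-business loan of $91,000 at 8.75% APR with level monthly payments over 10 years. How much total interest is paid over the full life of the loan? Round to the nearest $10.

At 8.75% the monthly rate is 0.0072917, so the payment is 91,000 × 0.0072917 / (1 − 1.0072917^−120) = $1,140.47.
Total paid = 120 × $1,140.47 = $136,856.40; interest = $136,856.40 − $91,000 = $45,856.40.

$45,860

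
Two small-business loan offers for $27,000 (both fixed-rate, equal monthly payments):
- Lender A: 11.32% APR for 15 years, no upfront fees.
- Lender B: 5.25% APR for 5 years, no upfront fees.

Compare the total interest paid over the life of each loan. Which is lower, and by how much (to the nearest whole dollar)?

Lender A: monthly rate = 11.32%/12 = 0.0094333; payment = 27,000 × 0.0094333 / (1 − (1+0.0094333)^−180) = $312.33.
Total interest on Lender A = 180 × $312.33 − $27,000 = $29,219.40.
Lender B: at 5.25% the monthly rate is 0.0043750, so the payment is 27,000 × 0.0043750 / (1 − 1.0043750^−60) = $512.62.
Total interest on Lender B = 60 × $512.62 − $27,000 = $3,757.20.
Lender B is lower by $25,462.20.

Lender B by $25,462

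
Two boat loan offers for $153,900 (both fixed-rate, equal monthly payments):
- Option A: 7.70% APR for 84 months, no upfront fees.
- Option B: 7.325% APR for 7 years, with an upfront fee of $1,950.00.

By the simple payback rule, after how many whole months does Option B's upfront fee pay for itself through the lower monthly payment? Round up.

Option A: at 7.70% the monthly rate is 0.0064167, so the payment is 153,900 × 0.0064167 / (1 − 1.0064167^−84) = $2,375.78.
Option B: monthly rate = 7.325%/12 = 0.0061042; payment = 153,900 × 0.0061042 / (1 − (1+0.0061042)^−84) = $2,347.29.
Monthly savings = $2,375.78 − $2,347.29 = $28.49.
Break-even = $1,950.00 / $28.49 = 68.45 → 69 months.

69 months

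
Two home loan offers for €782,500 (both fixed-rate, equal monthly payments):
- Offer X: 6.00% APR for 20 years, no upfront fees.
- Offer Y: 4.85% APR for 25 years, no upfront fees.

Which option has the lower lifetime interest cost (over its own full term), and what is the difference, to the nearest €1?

Offer X: at 6.00% the monthly rate is 0.0050000, so the payment is 782,500 × 0.0050000 / (1 − 1.0050000^−240) = €5,606.07.
Total interest on Offer X = 240 × €5,606.07 − €782,500 = €562,956.80.
Offer Y: monthly rate = 4.85%/12 = 0.0040417; payment = 782,500 × 0.0040417 / (1 − (1+0.0040417)^−300) = €4,506.29.
Total interest on Offer Y = 300 × €4,506.29 − €782,500 = €569,387.00.
Offer X is lower by €6,430.20.

Offer X by €6,430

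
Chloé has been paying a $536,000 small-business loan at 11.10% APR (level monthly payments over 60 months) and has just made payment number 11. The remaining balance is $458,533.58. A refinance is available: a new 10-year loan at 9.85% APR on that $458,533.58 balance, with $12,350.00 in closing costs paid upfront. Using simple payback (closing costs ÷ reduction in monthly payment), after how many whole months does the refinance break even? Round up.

3 months

Current payment = 536,000 × 11.1%/12 / (1 − (1+0.0092500)^−60) = $11,680.69.
Refinanced payment = 458,533.58 × 0.0082083 / (1 − (1+0.0082083)^−120) = $6,021.53.
Monthly savings = $11,680.69 − $6,021.53 = $5,659.16.
Break-even = $12,350.00 / $5,659.16 = 2.18 → 3 months.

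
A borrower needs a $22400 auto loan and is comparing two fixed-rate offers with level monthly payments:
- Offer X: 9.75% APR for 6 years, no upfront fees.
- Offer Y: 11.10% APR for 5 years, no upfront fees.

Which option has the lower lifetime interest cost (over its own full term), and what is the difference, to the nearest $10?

Offer Y by $390

Offer X: monthly rate = 9.75%/12 = 0.0081250; payment = 22,400 × 0.0081250 / (1 − (1+0.0081250)^−72) = $412.16.
Total interest on Offer X = 72 × $412.16 − $22,400 = $7,275.52.
Offer Y: monthly rate = 11.1%/12 = 0.0092500; payment = 22,400 × 0.0092500 / (1 − (1+0.0092500)^−60) = $488.15.
Total interest on Offer Y = 60 × $488.15 − $22,400 = $6,889.00.
Offer Y is lower by $386.52.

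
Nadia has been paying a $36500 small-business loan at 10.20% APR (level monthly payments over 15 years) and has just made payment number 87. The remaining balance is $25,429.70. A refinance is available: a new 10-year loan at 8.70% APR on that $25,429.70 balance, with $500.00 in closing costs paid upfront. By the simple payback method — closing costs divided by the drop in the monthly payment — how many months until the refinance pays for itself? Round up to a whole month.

7 months

Current payment = 36,500 × 10.2%/12 / (1 − (1+0.0085000)^−180) = $396.71.
Refinanced payment = 25,429.70 × 0.0072500 / (1 − (1+0.0072500)^−120) = $318.02.
Monthly savings = $396.71 − $318.02 = $78.69.
Break-even = $500.00 / $78.69 = 6.35 → 7 months.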